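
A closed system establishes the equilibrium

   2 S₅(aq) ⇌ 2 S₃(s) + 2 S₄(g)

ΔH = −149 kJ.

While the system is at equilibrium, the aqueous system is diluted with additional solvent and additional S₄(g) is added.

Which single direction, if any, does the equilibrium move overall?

Dilution lowers every aqueous concentration by the same factor. Δn_aq = 0 − 2 = -2, so the system shifts toward the side with more dissolved moles — to the left.
Adding S₄ (g), a product, drives the reaction to the left.
All effects act in the same direction — net shift to the left.

left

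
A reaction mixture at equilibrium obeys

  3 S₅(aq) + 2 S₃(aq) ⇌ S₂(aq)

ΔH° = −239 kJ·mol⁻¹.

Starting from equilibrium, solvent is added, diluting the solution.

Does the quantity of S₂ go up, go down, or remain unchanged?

Dilution lowers every aqueous concentration by the same factor. Δn_aq = 1 − 5 = -4, so the system shifts toward the side with more dissolved moles — to the left.
The net shift is to the left. S₂ is a product, so its amount decreases.

decreases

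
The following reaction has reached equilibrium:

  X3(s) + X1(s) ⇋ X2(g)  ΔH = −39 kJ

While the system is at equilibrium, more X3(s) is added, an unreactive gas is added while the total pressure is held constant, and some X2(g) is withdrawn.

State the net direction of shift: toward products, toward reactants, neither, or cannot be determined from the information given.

X3 is a pure solid; its activity is 1 regardless of amount, so Q is unaffected — no shift from this change.
Adding inert gas at constant total pressure expands the volume and lowers every reacting partial pressure. With Δn_gas = 1 − 0 = +1, Q moves away from K toward the side with fewer gas moles, so the system shifts toward the side with more gas moles — to the right.
Removing X2 (g), a product, drives the reaction to the right.
Only the nonzero effect(s) matter; the net shift is to the right.

right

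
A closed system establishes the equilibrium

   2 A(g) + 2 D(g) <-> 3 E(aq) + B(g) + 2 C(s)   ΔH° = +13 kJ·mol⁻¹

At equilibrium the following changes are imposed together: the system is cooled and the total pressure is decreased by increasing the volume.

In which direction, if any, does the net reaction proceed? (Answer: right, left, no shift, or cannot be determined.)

The forward reaction is endothermic. Lowering T favours the exothermic direction — shift to the left.
Gas moles: reactants 4, products 1 (Δn_gas = -3). Expansion shifts the system toward the side with more moles of gas — to the left.
All effects act in the same direction — net shift to the left.

left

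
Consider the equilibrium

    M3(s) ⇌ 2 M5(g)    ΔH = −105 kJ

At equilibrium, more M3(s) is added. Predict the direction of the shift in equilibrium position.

no shift

M3 is a pure solid; its activity is 1 regardless of amount, so Q is unaffected — no shift from this change.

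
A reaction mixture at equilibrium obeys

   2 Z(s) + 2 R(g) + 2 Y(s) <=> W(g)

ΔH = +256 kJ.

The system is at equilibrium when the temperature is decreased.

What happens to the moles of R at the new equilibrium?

The forward reaction is endothermic. Lowering T favours the exothermic direction — shift to the left.
The net shift is to the left. R is a reactant, so its amount increases.

increases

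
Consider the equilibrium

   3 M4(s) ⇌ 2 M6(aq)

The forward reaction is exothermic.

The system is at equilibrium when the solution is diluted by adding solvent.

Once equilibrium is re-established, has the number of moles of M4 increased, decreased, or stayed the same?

decreases

Dilution lowers every aqueous concentration by the same factor. Δn_aq = 2 − 0 = +2, so the system shifts toward the side with more dissolved moles — to the right.
The net shift is to the right. M4 is a reactant, so its amount decreases.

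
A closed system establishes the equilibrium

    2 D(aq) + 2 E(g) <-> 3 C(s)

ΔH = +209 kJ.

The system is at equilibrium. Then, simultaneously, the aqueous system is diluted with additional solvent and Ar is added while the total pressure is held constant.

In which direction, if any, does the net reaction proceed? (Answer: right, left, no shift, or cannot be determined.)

Dilution lowers every aqueous concentration by the same factor. Δn_aq = 0 − 2 = -2, so the system shifts toward the side with more dissolved moles — to the left.
Adding inert gas at constant total pressure expands the volume and lowers every reacting partial pressure. With Δn_gas = 0 − 2 = -2, Q moves away from K toward the side with fewer gas moles, so the system shifts toward the side with more gas moles — to the left.
All effects act in the same direction — net shift to the left.

left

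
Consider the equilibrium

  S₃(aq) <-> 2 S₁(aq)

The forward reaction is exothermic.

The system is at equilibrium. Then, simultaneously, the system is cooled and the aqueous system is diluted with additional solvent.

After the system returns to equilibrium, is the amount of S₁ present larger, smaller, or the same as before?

increases

The forward reaction is exothermic. Lowering T favours the exothermic direction — shift to the right.
Dilution lowers every aqueous concentration by the same factor. Δn_aq = 2 − 1 = +1, so the system shifts toward the side with more dissolved moles — to the right.
The net shift is to the right. S₁ is a product, so its amount increases.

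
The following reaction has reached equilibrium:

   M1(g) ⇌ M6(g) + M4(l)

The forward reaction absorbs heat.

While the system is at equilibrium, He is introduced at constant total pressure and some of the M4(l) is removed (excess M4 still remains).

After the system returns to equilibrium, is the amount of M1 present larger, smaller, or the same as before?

unchanged

Adding inert gas at constant total pressure expands the volume, scaling every reacting partial pressure by the same factor. Δn_gas = 1 − 1 = 0, so Q is unchanged — no shift.
M4 is a pure liquid; its activity is 1 regardless of amount, so Q is unaffected — no shift from this change.
No net shift occurs, so the amount of M1 is unchanged.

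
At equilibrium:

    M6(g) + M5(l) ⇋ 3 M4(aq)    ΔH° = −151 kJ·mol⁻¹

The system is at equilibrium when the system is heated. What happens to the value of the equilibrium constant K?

decreases

K depends on temperature via the van 't Hoff relation. The forward reaction is exothermic, so raising T decreases K.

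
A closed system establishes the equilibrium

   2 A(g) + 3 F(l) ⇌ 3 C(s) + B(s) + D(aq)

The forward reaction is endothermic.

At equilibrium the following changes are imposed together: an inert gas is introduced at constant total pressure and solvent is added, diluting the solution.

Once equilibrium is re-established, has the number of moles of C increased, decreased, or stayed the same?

Adding inert gas at constant total pressure expands the volume and lowers every reacting partial pressure. With Δn_gas = 0 − 2 = -2, Q moves away from K toward the side with fewer gas moles, so the system shifts toward the side with more gas moles — to the left.
Dilution lowers every aqueous concentration by the same factor. Δn_aq = 1 − 0 = +1, so the system shifts toward the side with more dissolved moles — to the right.
The two effects oppose each other, so the net shift — and hence the change in C — cannot be determined from the given information.

cannot be determined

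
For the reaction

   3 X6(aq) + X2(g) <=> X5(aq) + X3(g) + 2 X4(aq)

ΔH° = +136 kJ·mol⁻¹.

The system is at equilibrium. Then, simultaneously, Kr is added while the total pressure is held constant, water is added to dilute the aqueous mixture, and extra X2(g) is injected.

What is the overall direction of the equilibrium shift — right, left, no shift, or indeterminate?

right

Adding inert gas at constant total pressure expands the volume, scaling every reacting partial pressure by the same factor. Δn_gas = 1 − 1 = 0, so Q is unchanged — no shift.
Dilution scales every aqueous concentration by the same factor. Δn_aq = 3 − 3 = 0, so Q is unchanged — no shift.
Adding X2 (g), a reactant, drives the reaction to the right.
Only the nonzero effect(s) matter; the net shift is to the right.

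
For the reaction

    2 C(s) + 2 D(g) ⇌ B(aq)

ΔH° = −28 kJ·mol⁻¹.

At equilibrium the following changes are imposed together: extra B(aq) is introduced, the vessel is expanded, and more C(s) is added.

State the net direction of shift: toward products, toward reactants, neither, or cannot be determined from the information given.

left

Adding B (aq), a product, drives the reaction to the left.
Gas moles: reactants 2, products 0 (Δn_gas = -2). Expansion shifts the system toward the side with more moles of gas — to the left.
C is a pure solid; its activity is 1 regardless of amount, so Q is unaffected — no shift from this change.
Only the nonzero effect(s) matter; the net shift is to the left.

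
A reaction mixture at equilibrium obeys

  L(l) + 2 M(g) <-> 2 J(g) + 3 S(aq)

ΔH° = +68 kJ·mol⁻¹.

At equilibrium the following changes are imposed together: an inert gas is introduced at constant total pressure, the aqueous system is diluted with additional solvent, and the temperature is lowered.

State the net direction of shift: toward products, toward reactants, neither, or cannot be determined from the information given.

Adding inert gas at constant total pressure expands the volume, scaling every reacting partial pressure by the same factor. Δn_gas = 2 − 2 = 0, so Q is unchanged — no shift.
Dilution lowers every aqueous concentration by the same factor. Δn_aq = 3 − 0 = +3, so the system shifts toward the side with more dissolved moles — to the right.
The forward reaction is endothermic. Lowering T favours the exothermic direction — shift to the left.
The individual effects push in opposite directions; without quantitative information the net direction cannot be determined.

cannot be determined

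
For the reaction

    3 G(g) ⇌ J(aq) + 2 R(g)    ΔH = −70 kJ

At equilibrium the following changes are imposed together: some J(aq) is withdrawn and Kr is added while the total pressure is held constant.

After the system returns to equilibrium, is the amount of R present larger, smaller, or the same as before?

cannot be determined

Removing J (aq), a product, drives the reaction to the right.
Adding inert gas at constant total pressure expands the volume and lowers every reacting partial pressure. With Δn_gas = 2 − 3 = -1, Q moves away from K toward the side with fewer gas moles, so the system shifts toward the side with more gas moles — to the left.
The two effects oppose each other, so the net shift — and hence the change in R — cannot be determined from the given information.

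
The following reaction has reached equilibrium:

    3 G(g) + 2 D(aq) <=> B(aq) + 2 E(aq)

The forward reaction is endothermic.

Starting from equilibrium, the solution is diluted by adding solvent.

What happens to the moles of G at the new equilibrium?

Dilution lowers every aqueous concentration by the same factor. Δn_aq = 3 − 2 = +1, so the system shifts toward the side with more dissolved moles — to the right.
The net shift is to the right. G is a reactant, so its amount decreases.

decreases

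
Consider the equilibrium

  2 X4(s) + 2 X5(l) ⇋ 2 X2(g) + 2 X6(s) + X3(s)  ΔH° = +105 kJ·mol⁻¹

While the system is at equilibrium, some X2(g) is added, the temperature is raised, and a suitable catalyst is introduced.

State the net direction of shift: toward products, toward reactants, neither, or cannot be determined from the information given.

Adding X2 (g), a product, drives the reaction to the left.
The forward reaction is endothermic. Raising T favours the endothermic direction — shift to the right.
A catalyst speeds both forward and reverse rates equally; it changes neither Q nor K — no shift from this change.
The individual effects push in opposite directions; without quantitative information the net direction cannot be determined.

cannot be determined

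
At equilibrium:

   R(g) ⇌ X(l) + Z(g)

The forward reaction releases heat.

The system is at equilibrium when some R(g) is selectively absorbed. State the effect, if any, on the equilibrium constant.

unchanged

The equilibrium constant depends only on temperature. This perturbation may move the position of equilibrium, but since T is unchanged, K itself is unchanged.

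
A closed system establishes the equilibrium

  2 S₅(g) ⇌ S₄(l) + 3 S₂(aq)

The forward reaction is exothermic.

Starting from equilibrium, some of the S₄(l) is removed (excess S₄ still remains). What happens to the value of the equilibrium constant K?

The equilibrium constant depends only on temperature. This perturbation changes neither the position of equilibrium nor K.

unchanged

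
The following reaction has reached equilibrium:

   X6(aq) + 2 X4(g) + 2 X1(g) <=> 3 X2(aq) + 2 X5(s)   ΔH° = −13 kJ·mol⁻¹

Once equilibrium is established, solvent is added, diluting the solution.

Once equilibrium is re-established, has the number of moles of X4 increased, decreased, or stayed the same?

Dilution lowers every aqueous concentration by the same factor. Δn_aq = 3 − 1 = +2, so the system shifts toward the side with more dissolved moles — to the right.
The net shift is to the right. X4 is a reactant, so its amount decreases.

decreases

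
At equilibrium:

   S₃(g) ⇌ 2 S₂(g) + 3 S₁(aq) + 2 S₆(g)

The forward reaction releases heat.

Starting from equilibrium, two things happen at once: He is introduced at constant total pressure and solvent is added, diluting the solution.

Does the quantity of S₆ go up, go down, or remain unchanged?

increases

Adding inert gas at constant total pressure expands the volume and lowers every reacting partial pressure. With Δn_gas = 4 − 1 = +3, Q moves away from K toward the side with fewer gas moles, so the system shifts toward the side with more gas moles — to the right.
Dilution lowers every aqueous concentration by the same factor. Δn_aq = 3 − 0 = +3, so the system shifts toward the side with more dissolved moles — to the right.
The net shift is to the right. S₆ is a product, so its amount increases.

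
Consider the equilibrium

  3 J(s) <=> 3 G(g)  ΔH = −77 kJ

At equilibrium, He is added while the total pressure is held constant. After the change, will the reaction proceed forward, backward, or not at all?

right

Adding inert gas at constant total pressure expands the volume and lowers every reacting partial pressure. With Δn_gas = 3 − 0 = +3, Q moves away from K toward the side with fewer gas moles, so the system shifts toward the side with more gas moles — to the right.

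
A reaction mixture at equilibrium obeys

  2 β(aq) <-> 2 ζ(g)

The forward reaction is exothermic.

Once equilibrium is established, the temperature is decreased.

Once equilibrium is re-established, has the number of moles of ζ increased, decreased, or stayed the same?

increases

The forward reaction is exothermic. Lowering T favours the exothermic direction — shift to the right.
The net shift is to the right. ζ is a product, so its amount increases.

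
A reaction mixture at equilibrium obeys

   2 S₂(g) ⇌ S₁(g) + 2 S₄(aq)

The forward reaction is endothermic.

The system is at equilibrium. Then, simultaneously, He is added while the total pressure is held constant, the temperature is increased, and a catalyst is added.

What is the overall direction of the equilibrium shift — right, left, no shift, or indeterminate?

Adding inert gas at constant total pressure expands the volume and lowers every reacting partial pressure. With Δn_gas = 1 − 2 = -1, Q moves away from K toward the side with fewer gas moles, so the system shifts toward the side with more gas moles — to the left.
The forward reaction is endothermic. Raising T favours the endothermic direction — shift to the right.
A catalyst speeds both forward and reverse rates equally; it changes neither Q nor K — no shift from this change.
The individual effects push in opposite directions; without quantitative information the net direction cannot be determined.

cannot be determined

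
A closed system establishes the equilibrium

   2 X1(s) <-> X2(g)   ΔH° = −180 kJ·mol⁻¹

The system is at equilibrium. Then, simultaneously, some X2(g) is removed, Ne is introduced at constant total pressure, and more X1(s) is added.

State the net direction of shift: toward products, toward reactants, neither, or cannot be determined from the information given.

right

Removing X2 (g), a product, drives the reaction to the right.
Adding inert gas at constant total pressure expands the volume and lowers every reacting partial pressure. With Δn_gas = 1 − 0 = +1, Q moves away from K toward the side with fewer gas moles, so the system shifts toward the side with more gas moles — to the right.
X1 is a pure solid; its activity is 1 regardless of amount, so Q is unaffected — no shift from this change.
Only the nonzero effect(s) matter; the net shift is to the right.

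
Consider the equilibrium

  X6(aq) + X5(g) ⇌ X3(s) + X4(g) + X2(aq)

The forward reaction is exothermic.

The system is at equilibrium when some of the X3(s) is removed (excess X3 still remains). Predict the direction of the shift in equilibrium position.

no shift

X3 is a pure solid; its activity is 1 regardless of amount, so Q is unaffected — no shift from this change.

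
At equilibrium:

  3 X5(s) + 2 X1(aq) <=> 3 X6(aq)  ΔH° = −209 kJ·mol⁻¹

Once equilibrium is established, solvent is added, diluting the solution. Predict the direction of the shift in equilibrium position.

Dilution lowers every aqueous concentration by the same factor. Δn_aq = 3 − 2 = +1, so the system shifts toward the side with more dissolved moles — to the right.

right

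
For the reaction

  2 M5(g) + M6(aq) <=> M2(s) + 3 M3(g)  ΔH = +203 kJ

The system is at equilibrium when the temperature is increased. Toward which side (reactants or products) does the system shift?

The forward reaction is endothermic. Raising T favours the endothermic direction — shift to the right.

right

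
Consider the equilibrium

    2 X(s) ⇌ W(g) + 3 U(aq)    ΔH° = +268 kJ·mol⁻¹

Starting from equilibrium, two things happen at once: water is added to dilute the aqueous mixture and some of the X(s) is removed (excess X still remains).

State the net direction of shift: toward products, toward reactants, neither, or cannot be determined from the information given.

Dilution lowers every aqueous concentration by the same factor. Δn_aq = 3 − 0 = +3, so the system shifts toward the side with more dissolved moles — to the right.
X is a pure solid; its activity is 1 regardless of amount, so Q is unaffected — no shift from this change.
Only the nonzero effect(s) matter; the net shift is to the right.

right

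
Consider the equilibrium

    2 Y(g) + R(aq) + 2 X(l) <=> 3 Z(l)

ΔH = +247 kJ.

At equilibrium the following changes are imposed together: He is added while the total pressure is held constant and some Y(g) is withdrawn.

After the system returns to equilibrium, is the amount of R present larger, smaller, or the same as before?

Adding inert gas at constant total pressure expands the volume and lowers every reacting partial pressure. With Δn_gas = 0 − 2 = -2, Q moves away from K toward the side with fewer gas moles, so the system shifts toward the side with more gas moles — to the left.
Removing Y (g), a reactant, drives the reaction to the left.
The net shift is to the left. R is a reactant, so its amount increases.

increases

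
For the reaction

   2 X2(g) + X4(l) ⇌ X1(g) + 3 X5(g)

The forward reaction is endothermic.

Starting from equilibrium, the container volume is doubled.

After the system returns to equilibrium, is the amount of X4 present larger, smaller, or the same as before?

decreases

Gas moles: reactants 2, products 4 (Δn_gas = +2). Expansion shifts the system toward the side with more moles of gas — to the right.
The net shift is to the right. X4 is a reactant, so its amount decreases.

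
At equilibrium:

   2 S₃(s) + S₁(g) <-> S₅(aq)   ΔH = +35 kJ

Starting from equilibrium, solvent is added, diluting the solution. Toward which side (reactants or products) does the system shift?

Dilution lowers every aqueous concentration by the same factor. Δn_aq = 1 − 0 = +1, so the system shifts toward the side with more dissolved moles — to the right.

right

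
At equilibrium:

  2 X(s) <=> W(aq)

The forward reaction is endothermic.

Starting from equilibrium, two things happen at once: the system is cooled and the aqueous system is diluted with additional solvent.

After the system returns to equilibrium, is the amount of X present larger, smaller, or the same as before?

cannot be determined

The forward reaction is endothermic. Lowering T favours the exothermic direction — shift to the left.
Dilution lowers every aqueous concentration by the same factor. Δn_aq = 1 − 0 = +1, so the system shifts toward the side with more dissolved moles — to the right.
The two effects oppose each other, so the net shift — and hence the change in X — cannot be determined from the given information.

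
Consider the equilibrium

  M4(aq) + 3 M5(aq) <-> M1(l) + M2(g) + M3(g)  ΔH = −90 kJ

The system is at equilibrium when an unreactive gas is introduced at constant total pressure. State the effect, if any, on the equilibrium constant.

The equilibrium constant depends only on temperature. This perturbation may move the position of equilibrium, but since T is unchanged, K itself is unchanged.

unchanged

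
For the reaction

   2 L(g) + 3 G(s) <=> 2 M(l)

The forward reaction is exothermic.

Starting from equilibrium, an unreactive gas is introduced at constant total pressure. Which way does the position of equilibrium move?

Adding inert gas at constant total pressure expands the volume and lowers every reacting partial pressure. With Δn_gas = 0 − 2 = -2, Q moves away from K toward the side with fewer gas moles, so the system shifts toward the side with more gas moles — to the left.

left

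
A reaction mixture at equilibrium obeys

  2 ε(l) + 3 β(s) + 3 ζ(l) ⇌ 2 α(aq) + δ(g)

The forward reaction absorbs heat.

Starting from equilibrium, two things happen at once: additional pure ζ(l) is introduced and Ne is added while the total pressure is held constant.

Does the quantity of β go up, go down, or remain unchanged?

ζ is a pure liquid; its activity is 1 regardless of amount, so Q is unaffected — no shift from this change.
Adding inert gas at constant total pressure expands the volume and lowers every reacting partial pressure. With Δn_gas = 1 − 0 = +1, Q moves away from K toward the side with fewer gas moles, so the system shifts toward the side with more gas moles — to the right.
The net shift is to the right. β is a reactant, so its amount decreases.

decreases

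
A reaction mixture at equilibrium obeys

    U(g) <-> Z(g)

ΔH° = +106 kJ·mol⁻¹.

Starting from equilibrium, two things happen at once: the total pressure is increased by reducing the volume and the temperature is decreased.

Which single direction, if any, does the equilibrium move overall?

left

Gas moles: reactants 1, products 1. Δn_gas = 0, so a volume change leaves Q equal to K — no shift from this change.
The forward reaction is endothermic. Lowering T favours the exothermic direction — shift to the left.
Only the nonzero effect(s) matter; the net shift is to the left.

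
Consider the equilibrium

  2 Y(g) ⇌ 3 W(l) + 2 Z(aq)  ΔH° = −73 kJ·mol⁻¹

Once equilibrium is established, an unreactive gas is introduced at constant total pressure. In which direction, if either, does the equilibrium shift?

left

Adding inert gas at constant total pressure expands the volume and lowers every reacting partial pressure. With Δn_gas = 0 − 2 = -2, Q moves away from K toward the side with fewer gas moles, so the system shifts toward the side with more gas moles — to the left.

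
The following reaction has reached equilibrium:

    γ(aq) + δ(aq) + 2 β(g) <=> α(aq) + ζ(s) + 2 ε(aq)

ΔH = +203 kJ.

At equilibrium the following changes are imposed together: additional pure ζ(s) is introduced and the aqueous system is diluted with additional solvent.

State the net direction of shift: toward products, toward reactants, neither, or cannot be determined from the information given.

ζ is a pure solid; its activity is 1 regardless of amount, so Q is unaffected — no shift from this change.
Dilution lowers every aqueous concentration by the same factor. Δn_aq = 3 − 2 = +1, so the system shifts toward the side with more dissolved moles — to the right.
Only the nonzero effect(s) matter; the net shift is to the right.

right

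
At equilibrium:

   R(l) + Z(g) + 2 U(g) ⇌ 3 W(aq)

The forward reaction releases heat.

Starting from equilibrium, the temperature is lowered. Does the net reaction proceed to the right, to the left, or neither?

The forward reaction is exothermic. Lowering T favours the exothermic direction — shift to the right.

right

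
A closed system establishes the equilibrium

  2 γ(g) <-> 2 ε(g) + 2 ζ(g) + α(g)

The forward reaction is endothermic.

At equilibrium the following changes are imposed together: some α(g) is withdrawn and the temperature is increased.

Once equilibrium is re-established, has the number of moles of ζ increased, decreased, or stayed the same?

increases

Removing α (g), a product, drives the reaction to the right.
The forward reaction is endothermic. Raising T favours the endothermic direction — shift to the right.
The net shift is to the right. ζ is a product, so its amount increases.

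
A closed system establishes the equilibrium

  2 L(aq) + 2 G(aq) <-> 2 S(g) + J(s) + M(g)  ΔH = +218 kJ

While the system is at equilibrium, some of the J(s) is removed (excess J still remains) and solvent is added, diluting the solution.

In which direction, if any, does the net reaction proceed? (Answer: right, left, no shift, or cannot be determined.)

J is a pure solid; its activity is 1 regardless of amount, so Q is unaffected — no shift from this change.
Dilution lowers every aqueous concentration by the same factor. Δn_aq = 0 − 4 = -4, so the system shifts toward the side with more dissolved moles — to the left.
Only the nonzero effect(s) matter; the net shift is to the left.

left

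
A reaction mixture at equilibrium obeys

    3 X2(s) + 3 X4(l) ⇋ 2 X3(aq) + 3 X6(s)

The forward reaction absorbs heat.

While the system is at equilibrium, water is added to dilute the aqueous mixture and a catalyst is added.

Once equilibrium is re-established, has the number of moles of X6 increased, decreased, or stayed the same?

Dilution lowers every aqueous concentration by the same factor. Δn_aq = 2 − 0 = +2, so the system shifts toward the side with more dissolved moles — to the right.
A catalyst speeds both forward and reverse rates equally; it changes neither Q nor K — no shift from this change.
The net shift is to the right. X6 is a product, so its amount increases.

increases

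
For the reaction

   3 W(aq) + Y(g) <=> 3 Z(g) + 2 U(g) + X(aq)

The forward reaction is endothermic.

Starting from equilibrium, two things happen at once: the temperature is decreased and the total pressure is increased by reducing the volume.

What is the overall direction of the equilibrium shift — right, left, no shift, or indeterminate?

The forward reaction is endothermic. Lowering T favours the exothermic direction — shift to the left.
Gas moles: reactants 1, products 5 (Δn_gas = +4). Compression shifts the system toward the side with fewer moles of gas — to the left.
All effects act in the same direction — net shift to the left.

left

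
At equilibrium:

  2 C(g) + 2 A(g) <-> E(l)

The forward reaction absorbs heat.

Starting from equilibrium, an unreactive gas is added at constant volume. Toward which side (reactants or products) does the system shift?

no shift

At constant volume, adding an inert gas leaves every reacting species' partial pressure unchanged, so Q is unchanged — no shift from this change.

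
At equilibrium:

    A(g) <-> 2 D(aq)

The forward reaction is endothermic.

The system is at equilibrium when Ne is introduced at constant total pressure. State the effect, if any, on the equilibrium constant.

unchanged

The equilibrium constant depends only on temperature. This perturbation may move the position of equilibrium, but since T is unchanged, K itself is unchanged.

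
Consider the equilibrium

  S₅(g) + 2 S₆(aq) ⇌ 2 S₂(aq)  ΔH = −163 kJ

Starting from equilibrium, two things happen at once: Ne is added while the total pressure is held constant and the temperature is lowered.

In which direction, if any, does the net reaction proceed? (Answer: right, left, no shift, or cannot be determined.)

Adding inert gas at constant total pressure expands the volume and lowers every reacting partial pressure. With Δn_gas = 0 − 1 = -1, Q moves away from K toward the side with fewer gas moles, so the system shifts toward the side with more gas moles — to the left.
The forward reaction is exothermic. Lowering T favours the exothermic direction — shift to the right.
The individual effects push in opposite directions; without quantitative information the net direction cannot be determined.

cannot be determined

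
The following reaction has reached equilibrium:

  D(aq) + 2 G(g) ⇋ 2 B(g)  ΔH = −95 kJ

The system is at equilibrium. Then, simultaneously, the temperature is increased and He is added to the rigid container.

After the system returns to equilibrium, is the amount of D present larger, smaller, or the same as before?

increases

The forward reaction is exothermic. Raising T favours the endothermic direction — shift to the left.
At constant volume, adding an inert gas leaves every reacting species' partial pressure unchanged, so Q is unchanged — no shift from this change.
The net shift is to the left. D is a reactant, so its amount increases.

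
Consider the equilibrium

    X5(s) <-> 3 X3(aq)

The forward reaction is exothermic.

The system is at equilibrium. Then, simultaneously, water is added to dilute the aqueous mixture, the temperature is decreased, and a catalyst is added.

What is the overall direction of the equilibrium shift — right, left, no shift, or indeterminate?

Dilution lowers every aqueous concentration by the same factor. Δn_aq = 3 − 0 = +3, so the system shifts toward the side with more dissolved moles — to the right.
The forward reaction is exothermic. Lowering T favours the exothermic direction — shift to the right.
A catalyst speeds both forward and reverse rates equally; it changes neither Q nor K — no shift from this change.
Only the nonzero effect(s) matter; the net shift is to the right.

right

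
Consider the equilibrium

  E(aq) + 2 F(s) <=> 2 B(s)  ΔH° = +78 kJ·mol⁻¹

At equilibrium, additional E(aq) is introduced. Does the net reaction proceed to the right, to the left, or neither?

Adding E (aq), a reactant, drives the reaction to the right.

right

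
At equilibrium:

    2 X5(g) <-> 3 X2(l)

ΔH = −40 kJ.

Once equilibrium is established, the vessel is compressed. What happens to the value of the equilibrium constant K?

The equilibrium constant depends only on temperature. This perturbation may move the position of equilibrium, but since T is unchanged, K itself is unchanged.

unchanged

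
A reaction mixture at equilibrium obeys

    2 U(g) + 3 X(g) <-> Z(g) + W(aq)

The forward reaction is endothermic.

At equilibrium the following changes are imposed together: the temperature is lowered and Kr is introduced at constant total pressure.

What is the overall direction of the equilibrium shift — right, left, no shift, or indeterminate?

The forward reaction is endothermic. Lowering T favours the exothermic direction — shift to the left.
Adding inert gas at constant total pressure expands the volume and lowers every reacting partial pressure. With Δn_gas = 1 − 5 = -4, Q moves away from K toward the side with fewer gas moles, so the system shifts toward the side with more gas moles — to the left.
All effects act in the same direction — net shift to the left.

left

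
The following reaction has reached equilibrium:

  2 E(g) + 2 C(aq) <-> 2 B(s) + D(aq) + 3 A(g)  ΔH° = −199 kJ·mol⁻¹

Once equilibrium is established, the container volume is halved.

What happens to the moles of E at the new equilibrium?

increases

Gas moles: reactants 2, products 3 (Δn_gas = +1). Compression shifts the system toward the side with fewer moles of gas — to the left.
The net shift is to the left. E is a reactant, so its amount increases.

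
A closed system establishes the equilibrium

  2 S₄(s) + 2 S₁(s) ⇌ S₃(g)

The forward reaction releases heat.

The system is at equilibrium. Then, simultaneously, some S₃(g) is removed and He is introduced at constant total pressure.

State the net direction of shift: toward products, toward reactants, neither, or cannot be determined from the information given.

Removing S₃ (g), a product, drives the reaction to the right.
Adding inert gas at constant total pressure expands the volume and lowers every reacting partial pressure. With Δn_gas = 1 − 0 = +1, Q moves away from K toward the side with fewer gas moles, so the system shifts toward the side with more gas moles — to the right.
All effects act in the same direction — net shift to the right.

right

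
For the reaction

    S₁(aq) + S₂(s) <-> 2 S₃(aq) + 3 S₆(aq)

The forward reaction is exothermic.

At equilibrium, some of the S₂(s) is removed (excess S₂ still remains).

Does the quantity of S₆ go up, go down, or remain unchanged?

unchanged

S₂ is a pure solid; its activity is 1 regardless of amount, so Q is unaffected — no shift from this change.
No net shift occurs, so the amount of S₆ is unchanged.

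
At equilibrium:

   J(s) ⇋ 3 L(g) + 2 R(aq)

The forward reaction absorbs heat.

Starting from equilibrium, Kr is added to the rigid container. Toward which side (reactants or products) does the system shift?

At constant volume, adding an inert gas leaves every reacting species' partial pressure unchanged, so Q is unchanged — no shift from this change.

no shift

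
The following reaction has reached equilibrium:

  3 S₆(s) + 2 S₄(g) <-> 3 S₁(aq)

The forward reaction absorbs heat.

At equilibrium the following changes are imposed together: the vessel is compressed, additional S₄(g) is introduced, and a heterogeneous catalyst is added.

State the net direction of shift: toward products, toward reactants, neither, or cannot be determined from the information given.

Gas moles: reactants 2, products 0 (Δn_gas = -2). Compression shifts the system toward the side with fewer moles of gas — to the right.
Adding S₄ (g), a reactant, drives the reaction to the right.
A catalyst speeds both forward and reverse rates equally; it changes neither Q nor K — no shift from this change.
Only the nonzero effect(s) matter; the net shift is to the right.

right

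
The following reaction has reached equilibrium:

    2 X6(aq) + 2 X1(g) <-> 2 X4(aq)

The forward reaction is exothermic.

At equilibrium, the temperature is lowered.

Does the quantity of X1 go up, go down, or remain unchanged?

The forward reaction is exothermic. Lowering T favours the exothermic direction — shift to the right.
The net shift is to the right. X1 is a reactant, so its amount decreases.

decreases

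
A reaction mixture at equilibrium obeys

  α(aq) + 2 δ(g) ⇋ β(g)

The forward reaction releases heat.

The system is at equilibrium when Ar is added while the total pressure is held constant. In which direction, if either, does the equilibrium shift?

Adding inert gas at constant total pressure expands the volume and lowers every reacting partial pressure. With Δn_gas = 1 − 2 = -1, Q moves away from K toward the side with fewer gas moles, so the system shifts toward the side with more gas moles — to the left.

left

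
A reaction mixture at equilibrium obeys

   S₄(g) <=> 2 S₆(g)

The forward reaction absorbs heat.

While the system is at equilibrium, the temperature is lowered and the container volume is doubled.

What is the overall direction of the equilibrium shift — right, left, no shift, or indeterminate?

cannot be determined

The forward reaction is endothermic. Lowering T favours the exothermic direction — shift to the left.
Gas moles: reactants 1, products 2 (Δn_gas = +1). Expansion shifts the system toward the side with more moles of gas — to the right.
The individual effects push in opposite directions; without quantitative information the net direction cannot be determined.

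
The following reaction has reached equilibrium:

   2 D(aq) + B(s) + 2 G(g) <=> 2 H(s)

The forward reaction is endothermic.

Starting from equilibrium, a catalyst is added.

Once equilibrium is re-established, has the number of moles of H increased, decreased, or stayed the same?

unchanged

A catalyst speeds both forward and reverse rates equally; it changes neither Q nor K — no shift from this change.
No net shift occurs, so the amount of H is unchanged.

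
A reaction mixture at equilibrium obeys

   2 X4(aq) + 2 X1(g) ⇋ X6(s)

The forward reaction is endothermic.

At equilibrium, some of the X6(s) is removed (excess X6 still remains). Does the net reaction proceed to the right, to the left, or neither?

no shift

X6 is a pure solid; its activity is 1 regardless of amount, so Q is unaffected — no shift from this change.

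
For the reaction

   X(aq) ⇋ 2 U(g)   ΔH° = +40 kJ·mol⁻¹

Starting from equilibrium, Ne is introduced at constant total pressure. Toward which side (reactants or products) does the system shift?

right

Adding inert gas at constant total pressure expands the volume and lowers every reacting partial pressure. With Δn_gas = 2 − 0 = +2, Q moves away from K toward the side with fewer gas moles, so the system shifts toward the side with more gas moles — to the right.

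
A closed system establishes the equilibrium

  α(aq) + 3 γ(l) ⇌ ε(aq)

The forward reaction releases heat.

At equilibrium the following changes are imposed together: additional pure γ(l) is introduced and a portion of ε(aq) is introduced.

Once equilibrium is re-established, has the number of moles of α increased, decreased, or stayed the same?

increases

γ is a pure liquid; its activity is 1 regardless of amount, so Q is unaffected — no shift from this change.
Adding ε (aq), a product, drives the reaction to the left.
The net shift is to the left. α is a reactant, so its amount increases.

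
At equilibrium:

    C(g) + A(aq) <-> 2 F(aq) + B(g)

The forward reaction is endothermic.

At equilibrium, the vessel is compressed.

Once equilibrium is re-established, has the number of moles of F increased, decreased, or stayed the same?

Gas moles: reactants 1, products 1. Δn_gas = 0, so a volume change leaves Q equal to K — no shift from this change.
No net shift occurs, so the amount of F is unchanged.

unchanged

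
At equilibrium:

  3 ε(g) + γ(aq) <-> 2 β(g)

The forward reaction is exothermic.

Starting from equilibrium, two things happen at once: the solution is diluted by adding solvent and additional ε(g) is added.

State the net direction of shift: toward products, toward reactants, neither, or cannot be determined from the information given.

cannot be determined

Dilution lowers every aqueous concentration by the same factor. Δn_aq = 0 − 1 = -1, so the system shifts toward the side with more dissolved moles — to the left.
Adding ε (g), a reactant, drives the reaction to the right.
The individual effects push in opposite directions; without quantitative information the net direction cannot be determined.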